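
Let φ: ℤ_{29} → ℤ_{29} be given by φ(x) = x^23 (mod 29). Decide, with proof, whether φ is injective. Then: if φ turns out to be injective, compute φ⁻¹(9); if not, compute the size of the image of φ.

Since 29 is prime, the nonzero elements of ℤ_{29} form a cyclic group of order 28.
As gcd(23, 28) = 1, raising to the 23rd power is a bijection on this group: if s^23 ≡ t^23 then (st^{−1})^23 = 1, and the only element of order dividing gcd(23, 28) = 1 is 1, so s = t.
With φ(0) = 0 this makes φ injective on all of ℤ_{29}, hence bijective (finite equal-size domain and codomain). In particular φ is injective.
Since φ is injective, we find the preimage of 9. The inverse of x ↦ x^23 on (ℤ_{29})^× is x ↦ x^11, because 23·11 = 253 = 9·28 + 1 ≡ 1 (mod 28) and x^{28} = 1 for x ≠ 0 (Fermat). So φ⁻¹(9) = 9^11 mod 29.
Repeated squaring mod 29: 9^1 ≡ 9, 9^2 ≡ 9² = 81 ≡ 23, 9^4 ≡ 23² = 529 ≡ 7, 9^8 ≡ 7² = 49 ≡ 20. Since 11 = 8 + 2 + 1, 9^11 ≡ 20·23·9: 20·23 = 460 ≡ 25, then 25·9 = 225 ≡ 22. So 9^11 ≡ 22 (mod 29).
Hence φ⁻¹(9) = 22.

22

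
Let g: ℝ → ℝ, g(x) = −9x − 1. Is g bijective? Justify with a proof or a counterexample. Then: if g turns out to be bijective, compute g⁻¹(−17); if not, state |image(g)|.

Suppose g(a) = g(b). Then −9a − 1 = −9b − 1, hence −9a = −9b, therefore a = b.
For any y ∈ ℝ, x = (y + 1)/(−9) satisfies g(x) = y.
So g is bijective.
Since g is bijective, we compute g⁻¹(−17) = (−17 + 1)/(−9) = 16/9.

16/9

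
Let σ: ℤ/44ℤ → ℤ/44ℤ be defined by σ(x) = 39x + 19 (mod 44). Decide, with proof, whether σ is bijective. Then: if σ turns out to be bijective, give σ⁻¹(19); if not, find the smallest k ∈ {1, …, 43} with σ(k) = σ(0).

0

If σ(x_1) = σ(x_2), then 39x_1 ≡ 39x_2 (mod 44). Because gcd(39, 44) = 1, we may cancel 39 to get x_1 ≡ x_2 (mod 44).
We now compute 39⁻¹ mod 44 explicitly. Euclid's algorithm: 44 = 1·39 + 5, 39 = 7·5 + 4, 5 = 1·4 + 1; back-substituting gives 1 = 35·39 − 31·44, so 39⁻¹ ≡ 35 (mod 44).
For any y ∈ ℤ/44ℤ, x = 35(y − 19) mod 44 satisfies σ(x) = 39·35(y − 19) + 19 ≡ y (since 39·35 ≡ 1 mod 44). So every y has a preimage.
Therefore σ is bijective.
Since σ is bijective, we compute σ⁻¹(19): solve 39x + 19 ≡ 19 (mod 44), i.e. 39x ≡ 0 (mod 44).
Multiplying by 39⁻¹ = 35 gives x ≡ 35·0 = 0 ≡ 0 (mod 44).
Check: σ(0) = 39·0 + 19 = 19 ≡ 19 (mod 44).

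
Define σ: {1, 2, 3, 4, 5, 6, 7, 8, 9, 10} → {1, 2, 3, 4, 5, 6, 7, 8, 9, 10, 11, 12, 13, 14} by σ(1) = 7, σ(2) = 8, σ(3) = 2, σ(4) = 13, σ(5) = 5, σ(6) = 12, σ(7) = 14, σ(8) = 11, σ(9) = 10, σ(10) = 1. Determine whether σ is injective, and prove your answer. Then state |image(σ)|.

The values σ(1), …, σ(10) are 7, 8, 2, 13, 5, 12, 14, 11, 10, 1 — all distinct.
So σ(a) = σ(b) only when a = b, and σ is injective.
The image of σ is {1, 2, 5, 7, 8, 10, 11, 12, 13, 14}, which has 10 elements.

10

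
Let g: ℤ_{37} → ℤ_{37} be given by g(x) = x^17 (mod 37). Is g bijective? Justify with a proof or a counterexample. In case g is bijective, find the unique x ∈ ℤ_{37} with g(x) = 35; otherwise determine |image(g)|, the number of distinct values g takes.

19

Since 37 is prime, the nonzero elements of ℤ_{37} form a cyclic group of order 36.
As gcd(17, 36) = 1, raising to the 17th power is a bijection on this group: if x_1^17 ≡ x_2^17 then (x_1x_2^{−1})^17 = 1, and the only element of order dividing gcd(17, 36) = 1 is 1, so x_1 = x_2.
With g(0) = 0 this makes g injective on all of ℤ_{37}, hence bijective (finite equal-size domain and codomain). In particular g is bijective.
Since g is bijective, we find the preimage of 35. The inverse of x ↦ x^17 on (ℤ_{37})^× is x ↦ x^17, because 17·17 = 289 = 8·36 + 1 ≡ 1 (mod 36) and x^{36} = 1 for x ≠ 0 (Fermat). So g⁻¹(35) = 35^17 mod 37.
Repeated squaring mod 37: 35^1 ≡ 35, 35^2 ≡ 35² = 1225 ≡ 4, 35^4 ≡ 4² = 16, 35^8 ≡ 16² = 256 ≡ 34, 35^16 ≡ 34² = 1156 ≡ 9. Since 17 = 16 + 1, 35^17 ≡ 9·35: 9·35 = 315 ≡ 19. So 35^17 ≡ 19 (mod 37).
Hence g⁻¹(35) = 19.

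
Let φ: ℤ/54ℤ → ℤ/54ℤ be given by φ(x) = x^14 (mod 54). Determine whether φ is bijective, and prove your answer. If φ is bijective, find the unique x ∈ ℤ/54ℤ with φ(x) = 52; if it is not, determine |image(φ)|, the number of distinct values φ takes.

φ(0) = 0^14 = 0.
φ(6): Repeated squaring mod 54: 6^1 ≡ 6, 6^2 ≡ 6² = 36, 6^4 ≡ 36² = 1296 ≡ 0, 6^8 ≡ 0² = 0. Since 14 = 8 + 4 + 2, 6^14 ≡ 0·0·36: 0·0 = 0, then 0·36 = 0. So 6^14 ≡ 0 (mod 54).
So φ(0) = φ(6) = 0 while 0 ≠ 6, so φ is not injective, hence not bijective.
Since φ is not bijective, we determine |image(φ)|. Computing x^14 mod 54 for each x (by repeated squaring, reducing mod 54 at every step), the values φ(0), φ(1), …, φ(53) are: 0, 1, 22, 27, 52, 7, 0, 13, 10, 27, 46, 31, 0, 43, 16, 27, 4, 19, 0, 37, 40, 27, 34, 25, 0, 49, 28, 27, 28, 49, 0, 25, 34, 27, 40, 37, 0, 19, 4, 27, 16, 43, 0, 31, 46, 27, 10, 13, 0, 7, 52, 27, 22, 1.
The distinct values are {0, 1, 4, 7, 10, 13, 16, 19, 22, 25, 27, 28, 31, 34, 37, 40, 43, 46, 49, 52}; there are 20 of them.

20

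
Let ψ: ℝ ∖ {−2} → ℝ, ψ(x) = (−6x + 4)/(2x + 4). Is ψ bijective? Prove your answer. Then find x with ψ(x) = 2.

If ψ(x) = −3, cross-multiplying gives 2(−6x + 4) = −6(2x + 4), which simplifies to 8 = −24 — false.  So −3 has no preimage and ψ is not surjective.
Therefore ψ is not bijective.
Solving ψ(x) = 2: cross-multiplying gives −6x + 4 = 2(2x + 4), which rearranges to −10x = 4, so x = −2/5.

-2/5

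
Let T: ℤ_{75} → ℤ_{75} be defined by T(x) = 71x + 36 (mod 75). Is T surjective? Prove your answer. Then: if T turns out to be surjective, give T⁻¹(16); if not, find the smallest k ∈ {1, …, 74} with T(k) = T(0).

5

Since gcd(71, 75) = 1, 71 is invertible modulo 75. Euclid's algorithm: 75 = 1·71 + 4, 71 = 17·4 + 3, 4 = 1·3 + 1; back-substituting gives 1 = 56·71 − 53·75, so 71⁻¹ ≡ 56 (mod 75).
Then y ↦ 56(y − 36) is a two-sided inverse to T, so every y ∈ ℤ_{75} has a preimage.
Thus T is surjective.
Since T is surjective, we find T⁻¹(16): we need 71x ≡ 16 − 36 ≡ 55 (mod 75). Using 71⁻¹ = 56: x ≡ 56·55 = 3080 = 41·75 + 5, so x = 5.
Check: T(5) = 71·5 + 36 = 391 = 5·75 + 16 ≡ 16 (mod 75).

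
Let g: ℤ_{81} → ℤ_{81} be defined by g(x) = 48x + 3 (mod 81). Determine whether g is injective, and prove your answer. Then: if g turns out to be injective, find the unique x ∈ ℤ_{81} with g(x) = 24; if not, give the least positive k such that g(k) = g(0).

We have gcd(48, 81) = 3 > 1. Taking x_1 = 0 and x_2 = 27: g(0) = 3 and g(27) = 48·27 + 3 = 1299 ≡ 3 (mod 81).
So g(0) = g(27) while 0 ≠ 27, thus g is not injective.
Since g is not injective, we find the least positive k with g(k) = g(0): this means 48k ≡ 0 (mod 81), i.e. 81 ∣ 48k. Since gcd(48, 81) = 3, dividing through by 3 this holds exactly when 27 ∣ 16k, and as gcd(16, 27) = 1, exactly when 27 ∣ k.
The smallest positive such k is 27.

27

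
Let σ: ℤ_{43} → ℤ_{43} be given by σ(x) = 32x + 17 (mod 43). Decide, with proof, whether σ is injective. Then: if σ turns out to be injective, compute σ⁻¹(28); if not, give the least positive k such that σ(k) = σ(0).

Recall that σ is injective when σ(u) = σ(v) forces u = v.
Suppose σ(u) = σ(v) in ℤ_{43}. Then 32u + 17 ≡ 32v + 17 (mod 43), hence 32(u − v) ≡ 0 (mod 43).
Since gcd(32, 43) = 1, 32 is invertible modulo 43, so u − v ≡ 0 (mod 43), i.e. u = v.
So σ is injective.
We now compute 32⁻¹ mod 43 explicitly. Euclid's algorithm: 43 = 1·32 + 11, 32 = 2·11 + 10, 11 = 1·10 + 1; back-substituting gives 1 = 39·32 − 29·43, so 32⁻¹ ≡ 39 (mod 43).
Since σ is injective, we find σ⁻¹(28): we need 32x ≡ 28 − 17 ≡ 11 (mod 43). Using 32⁻¹ = 39: x ≡ 39·11 = 429 = 9·43 + 42, so x = 42.
Check: σ(42) = 32·42 + 17 = 1361 = 31·43 + 28 ≡ 28 (mod 43).

42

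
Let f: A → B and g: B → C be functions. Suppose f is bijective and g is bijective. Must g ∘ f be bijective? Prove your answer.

Injectivity: if g(f(x_1)) = g(f(x_2)) then f(x_1) = f(x_2) (g injective) so x_1 = x_2 (f injective).
Surjectivity: for c ∈ C pick b with g(b) = c, then a with f(a) = b; then (g ∘ f)(a) = c.
So g ∘ f is bijective.

bijective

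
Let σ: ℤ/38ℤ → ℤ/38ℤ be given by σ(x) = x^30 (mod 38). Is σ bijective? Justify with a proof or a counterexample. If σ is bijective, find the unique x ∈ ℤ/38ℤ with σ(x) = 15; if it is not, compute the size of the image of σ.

8

σ(3): Repeated squaring mod 38: 3^1 ≡ 3, 3^2 ≡ 3² = 9, 3^4 ≡ 9² = 81 ≡ 5, 3^8 ≡ 5² = 25, 3^16 ≡ 25² = 625 ≡ 17. Since 30 = 16 + 8 + 4 + 2, 3^30 ≡ 17·25·5·9: 17·25 = 425 ≡ 7, then 7·5 = 35, then 35·9 = 315 ≡ 11. So 3^30 ≡ 11 (mod 38).
σ(5): Repeated squaring mod 38: 5^1 ≡ 5, 5^2 ≡ 5² = 25, 5^4 ≡ 25² = 625 ≡ 17, 5^8 ≡ 17² = 289 ≡ 23, 5^16 ≡ 23² = 529 ≡ 35. Since 30 = 16 + 8 + 4 + 2, 5^30 ≡ 35·23·17·25: 35·23 = 805 ≡ 7, then 7·17 = 119 ≡ 5, then 5·25 = 125 ≡ 11. So 5^30 ≡ 11 (mod 38).
So σ(3) = σ(5) = 11 while 3 ≠ 5, therefore σ is not injective, hence not bijective.
Since σ is not bijective, we determine |image(σ)|. Computing x^30 mod 38 for each x (by repeated squaring, reducing mod 38 at every step), the values σ(0), σ(1), …, σ(37) are: 0, 1, 30, 11, 26, 11, 26, 1, 20, 7, 26, 1, 20, 7, 30, 7, 30, 11, 20, 19, 20, 11, 30, 7, 30, 7, 20, 1, 26, 7, 20, 1, 26, 11, 26, 11, 30, 1.
The distinct values are {0, 1, 7, 11, 19, 20, 26, 30}; there are 8 of them.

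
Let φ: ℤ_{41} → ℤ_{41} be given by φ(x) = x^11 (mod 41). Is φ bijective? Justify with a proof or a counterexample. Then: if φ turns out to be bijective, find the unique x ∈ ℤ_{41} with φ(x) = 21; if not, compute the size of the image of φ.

Since 41 is prime, the nonzero elements of ℤ_{41} form a cyclic group of order 40.
As gcd(11, 40) = 1, raising to the 11th power is a bijection on this group: if u^11 ≡ v^11 then (uv^{−1})^11 = 1, and the only element of order dividing gcd(11, 40) = 1 is 1, so u = v.
With φ(0) = 0 this makes φ injective on all of ℤ_{41}, hence bijective (finite equal-size domain and codomain). In particular φ is bijective.
Since φ is bijective, we find the preimage of 21. The inverse of x ↦ x^11 on (ℤ_{41})^× is x ↦ x^11, because 11·11 = 121 = 3·40 + 1 ≡ 1 (mod 40) and x^{40} = 1 for x ≠ 0 (Fermat). So φ⁻¹(21) = 21^11 mod 41.
Repeated squaring mod 41: 21^1 ≡ 21, 21^2 ≡ 21² = 441 ≡ 31, 21^4 ≡ 31² = 961 ≡ 18, 21^8 ≡ 18² = 324 ≡ 37. Since 11 = 8 + 2 + 1, 21^11 ≡ 37·31·21: 37·31 = 1147 ≡ 40, then 40·21 = 840 ≡ 20. So 21^11 ≡ 20 (mod 41).
Hence φ⁻¹(21) = 20.

20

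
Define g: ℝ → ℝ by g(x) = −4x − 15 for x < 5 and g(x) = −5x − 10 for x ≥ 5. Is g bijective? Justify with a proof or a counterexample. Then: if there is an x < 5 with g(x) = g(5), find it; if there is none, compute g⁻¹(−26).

Both pieces are strictly decreasing (slopes −4 and −5), so each is injective on its own interval.
The left piece maps (−∞, 5) onto (−35, ∞); the right piece maps [5, ∞) onto (−∞, −35].
Since −35 = −35, the images partition ℝ: g is injective and surjective, hence bijective.
Because the two images are disjoint, no x < 5 has g(x) = g(5), so we compute g⁻¹(−26): −26 lies in (−35, ∞), so solve −4x − 15 = −26: x = (−26 + 15)/(−4) = 11/4.

11/4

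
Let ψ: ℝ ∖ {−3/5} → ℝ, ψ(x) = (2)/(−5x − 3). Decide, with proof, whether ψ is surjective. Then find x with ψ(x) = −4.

If ψ(x) = 0, cross-multiplying gives −5(2) = 0(−5x − 3), which simplifies to −10 = 0 — false.  So 0 has no preimage and ψ is not surjective.
Solving ψ(x) = −4: cross-multiplying gives 2 = −4(−5x − 3), which rearranges to −20x = 10, so x = −1/2.

-1/2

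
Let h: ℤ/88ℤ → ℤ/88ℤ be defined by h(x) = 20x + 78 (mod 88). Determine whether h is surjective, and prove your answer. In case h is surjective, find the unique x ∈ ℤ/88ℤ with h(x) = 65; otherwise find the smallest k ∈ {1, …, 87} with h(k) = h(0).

Recall: h is surjective if every y in the codomain equals h(x) for some x in the domain.
Since gcd(20, 88) = 4, we have 20x ≡ 0 (mod 4) for all x, so h(x) ≡ 2 (mod 4).
But 0 ≢ 2 (mod 4), so 0 ∈ ℤ/88ℤ has no preimage. So h is not surjective.
Since h is not surjective, we find the least positive k with h(k) = h(0): this means 20k ≡ 0 (mod 88), i.e. 88 ∣ 20k. Since gcd(20, 88) = 4, dividing through by 4 this holds exactly when 22 ∣ 5k, and as gcd(5, 22) = 1, exactly when 22 ∣ k.
The smallest positive such k is 22.

22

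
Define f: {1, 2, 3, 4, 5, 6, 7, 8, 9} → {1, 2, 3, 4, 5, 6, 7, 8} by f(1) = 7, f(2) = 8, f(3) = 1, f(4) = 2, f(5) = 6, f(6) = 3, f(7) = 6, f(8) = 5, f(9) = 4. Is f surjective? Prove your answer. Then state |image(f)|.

8

Every element of the codomain has a preimage: 1 = f(3), 2 = f(4), 3 = f(6), 4 = f(9), 5 = f(8), 6 = f(5), 7 = f(1), 8 = f(2).
So f is surjective.
The image of f is {1, 2, 3, 4, 5, 6, 7, 8}, which has 8 elements.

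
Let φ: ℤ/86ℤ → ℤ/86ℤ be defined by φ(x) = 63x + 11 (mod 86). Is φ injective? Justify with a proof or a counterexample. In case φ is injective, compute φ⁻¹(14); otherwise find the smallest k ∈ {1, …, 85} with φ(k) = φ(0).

41

Suppose φ(u) = φ(v) in ℤ/86ℤ. Then 63u + 11 ≡ 63v + 11 (mod 86), hence 63(u − v) ≡ 0 (mod 86).
Since gcd(63, 86) = 1, 63 is invertible modulo 86, hence u − v ≡ 0 (mod 86), i.e. u = v.
Hence φ is injective.
We now compute 63⁻¹ mod 86 explicitly. Euclid's algorithm: 86 = 1·63 + 23, 63 = 2·23 + 17, 23 = 1·17 + 6, 17 = 2·6 + 5, 6 = 1·5 + 1; back-substituting gives 1 = 71·63 − 52·86, so 63⁻¹ ≡ 71 (mod 86).
Since φ is injective, we find φ⁻¹(14): we need 63x ≡ 14 − 11 ≡ 3 (mod 86). Using 63⁻¹ = 71: x ≡ 71·3 = 213 = 2·86 + 41, so x = 41.
Check: φ(41) = 63·41 + 11 = 2594 = 30·86 + 14 ≡ 14 (mod 86).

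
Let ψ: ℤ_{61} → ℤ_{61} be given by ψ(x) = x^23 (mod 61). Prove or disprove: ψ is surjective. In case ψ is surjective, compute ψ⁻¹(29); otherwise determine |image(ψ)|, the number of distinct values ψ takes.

Since 61 is prime, the nonzero elements of ℤ_{61} form a cyclic group of order 60.
As gcd(23, 60) = 1, raising to the 23rd power is a bijection on this group: if s^23 ≡ t^23 then (st^{−1})^23 = 1, and the only element of order dividing gcd(23, 60) = 1 is 1, so s = t.
With ψ(0) = 0 this makes ψ injective on all of ℤ_{61}, hence bijective (finite equal-size domain and codomain). In particular ψ is surjective.
Since ψ is surjective, we find the preimage of 29. The inverse of x ↦ x^23 on (ℤ_{61})^× is x ↦ x^47, because 23·47 = 1081 = 18·60 + 1 ≡ 1 (mod 60) and x^{60} = 1 for x ≠ 0 (Fermat). So ψ⁻¹(29) = 29^47 mod 61.
Repeated squaring mod 61: 29^1 ≡ 29, 29^2 ≡ 29² = 841 ≡ 48, 29^4 ≡ 48² = 2304 ≡ 47, 29^8 ≡ 47² = 2209 ≡ 13, 29^16 ≡ 13² = 169 ≡ 47, 29^32 ≡ 47² = 2209 ≡ 13. Since 47 = 32 + 8 + 4 + 2 + 1, 29^47 ≡ 13·13·47·48·29: 13·13 = 169 ≡ 47, then 47·47 = 2209 ≡ 13, then 13·48 = 624 ≡ 14, then 14·29 = 406 ≡ 40. So 29^47 ≡ 40 (mod 61).
Hence ψ⁻¹(29) = 40.

40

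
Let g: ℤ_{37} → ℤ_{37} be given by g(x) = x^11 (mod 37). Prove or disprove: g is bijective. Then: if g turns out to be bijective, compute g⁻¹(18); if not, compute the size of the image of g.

Since 37 is prime, the nonzero elements of ℤ_{37} form a cyclic group of order 36.
As gcd(11, 36) = 1, raising to the 11th power is a bijection on this group: if u^11 ≡ v^11 then (uv^{−1})^11 = 1, and the only element of order dividing gcd(11, 36) = 1 is 1, so u = v.
With g(0) = 0 this makes g injective on all of ℤ_{37}, hence bijective (finite equal-size domain and codomain). In particular g is bijective.
Since g is bijective, we find the preimage of 18. The inverse of x ↦ x^11 on (ℤ_{37})^× is x ↦ x^23, because 11·23 = 253 = 7·36 + 1 ≡ 1 (mod 36) and x^{36} = 1 for x ≠ 0 (Fermat). So g⁻¹(18) = 18^23 mod 37.
Repeated squaring mod 37: 18^1 ≡ 18, 18^2 ≡ 18² = 324 ≡ 28, 18^4 ≡ 28² = 784 ≡ 7, 18^8 ≡ 7² = 49 ≡ 12, 18^16 ≡ 12² = 144 ≡ 33. Since 23 = 16 + 4 + 2 + 1, 18^23 ≡ 33·7·28·18: 33·7 = 231 ≡ 9, then 9·28 = 252 ≡ 30, then 30·18 = 540 ≡ 22. So 18^23 ≡ 22 (mod 37).
Hence g⁻¹(18) = 22.

22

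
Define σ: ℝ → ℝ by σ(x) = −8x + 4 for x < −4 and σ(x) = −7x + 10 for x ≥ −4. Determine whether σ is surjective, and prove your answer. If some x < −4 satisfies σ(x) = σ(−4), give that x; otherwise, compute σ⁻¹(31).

-17/4

Both pieces are strictly decreasing (slopes −8 and −7), so each is injective on its own interval.
The left piece maps (−∞, −4) onto (36, ∞); the right piece maps [−4, ∞) onto (−∞, 38].
The union (36, ∞) ∪ (−∞, 38] covers ℝ, so σ is surjective.
For the follow-up: the images overlap, so an x < −4 with σ(x) = σ(−4) exists. σ(−4) = 38; solving −8x + 4 = 38 for x < −4 gives x = (38 − 4)/(−8) = −17/4.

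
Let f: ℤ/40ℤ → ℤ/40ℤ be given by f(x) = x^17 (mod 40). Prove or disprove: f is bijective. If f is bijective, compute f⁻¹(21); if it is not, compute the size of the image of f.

25

f(0) = 0^17 = 0.
f(10): Repeated squaring mod 40: 10^1 ≡ 10, 10^2 ≡ 10² = 100 ≡ 20, 10^4 ≡ 20² = 400 ≡ 0, 10^8 ≡ 0² = 0, 10^16 ≡ 0² = 0. Since 17 = 16 + 1, 10^17 ≡ 0·10: 0·10 = 0. So 10^17 ≡ 0 (mod 40).
So f(0) = f(10) = 0 while 0 ≠ 10, thus f is not injective, hence not bijective.
Since f is not bijective, we determine |image(f)|. Computing x^17 mod 40 for each x (by repeated squaring, reducing mod 40 at every step), the values f(0), f(1), …, f(39) are: 0, 1, 32, 3, 24, 5, 16, 7, 8, 9, 0, 11, 32, 13, 24, 15, 16, 17, 8, 19, 0, 21, 32, 23, 24, 25, 16, 27, 8, 29, 0, 31, 32, 33, 24, 35, 16, 37, 8, 39.
The distinct values are {0, 1, 3, 5, 7, 8, 9, 11, 13, 15, 16, 17, 19, 21, 23, 24, 25, 27, 29, 31, 32, 33, 35, 37, 39}; there are 25 of them.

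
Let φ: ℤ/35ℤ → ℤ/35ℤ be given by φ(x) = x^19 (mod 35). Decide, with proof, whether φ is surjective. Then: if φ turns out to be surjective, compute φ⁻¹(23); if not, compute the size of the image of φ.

Computing x^19 mod 35 for each x (by repeated squaring, reducing mod 35 at every step), the values φ(0), φ(1), …, φ(34) are: 0, 1, 23, 17, 4, 5, 6, 28, 22, 9, 10, 11, 33, 27, 14, 15, 16, 3, 32, 19, 20, 21, 8, 2, 24, 25, 26, 13, 7, 29, 30, 31, 18, 12, 34.
Every element of ℤ/35ℤ appears exactly once in this list, so φ is a bijection, and in particular surjective.
Since φ is surjective, we read off the preimage of 23 from the same table: φ(2) = 23, so φ⁻¹(23) = 2.

2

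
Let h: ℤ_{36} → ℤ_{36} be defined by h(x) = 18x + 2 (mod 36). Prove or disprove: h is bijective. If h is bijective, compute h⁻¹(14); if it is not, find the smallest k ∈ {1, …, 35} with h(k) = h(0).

2

Recall: h is injective when h(a) = h(b) forces a = b.
We have gcd(18, 36) = 18 > 1. Taking a = 0 and b = 2: h(0) = 2 and h(2) = 18·2 + 2 = 38 ≡ 2 (mod 36).
So h(0) = h(2) while 0 ≠ 2, therefore h is not injective, hence not bijective.
Since h is not bijective, we find the least positive k with h(k) = h(0): this means 18k ≡ 0 (mod 36), i.e. 36 ∣ 18k. Since gcd(18, 36) = 18, dividing through by 18 this holds exactly when 2 ∣ k.
The smallest positive such k is 2.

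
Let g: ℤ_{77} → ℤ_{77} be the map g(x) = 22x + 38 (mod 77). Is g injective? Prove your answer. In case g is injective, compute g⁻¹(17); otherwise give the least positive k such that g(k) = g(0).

7

Recall that g is injective when g(x_1) = g(x_2) forces x_1 = x_2.
We have gcd(22, 77) = 11 > 1. Taking x_1 = 0 and x_2 = 7: g(0) = 38 and g(7) = 22·7 + 38 = 192 ≡ 38 (mod 77).
So g(0) = g(7) while 0 ≠ 7, hence g is not injective.
Since g is not injective, we find the least positive k with g(k) = g(0): this means 22k ≡ 0 (mod 77), i.e. 77 ∣ 22k. Since gcd(22, 77) = 11, dividing through by 11 this holds exactly when 7 ∣ 2k, and as gcd(2, 7) = 1, exactly when 7 ∣ k.
The smallest positive such k is 7.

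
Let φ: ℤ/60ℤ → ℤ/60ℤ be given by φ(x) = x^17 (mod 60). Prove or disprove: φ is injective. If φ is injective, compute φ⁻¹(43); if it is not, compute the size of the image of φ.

φ(0) = 0^17 = 0.
φ(30): Repeated squaring mod 60: 30^1 ≡ 30, 30^2 ≡ 30² = 900 ≡ 0, 30^4 ≡ 0² = 0, 30^8 ≡ 0² = 0, 30^16 ≡ 0² = 0. Since 17 = 16 + 1, 30^17 ≡ 0·30: 0·30 = 0. So 30^17 ≡ 0 (mod 60).
So φ(0) = φ(30) = 0 while 0 ≠ 30, therefore φ is not injective.
Since φ is not injective, we determine |image(φ)|. Computing x^17 mod 60 for each x (by repeated squaring, reducing mod 60 at every step), the values φ(0), φ(1), …, φ(59) are: 0, 1, 32, 3, 4, 5, 36, 7, 8, 9, 40, 11, 12, 13, 44, 15, 16, 17, 48, 19, 20, 21, 52, 23, 24, 25, 56, 27, 28, 29, 0, 31, 32, 33, 4, 35, 36, 37, 8, 39, 40, 41, 12, 43, 44, 45, 16, 47, 48, 49, 20, 51, 52, 53, 24, 55, 56, 57, 28, 59.
The distinct values are {0, 1, 3, 4, 5, 7, 8, 9, 11, 12, 13, 15, 16, 17, 19, 20, 21, 23, 24, 25, 27, 28, 29, 31, 32, 33, 35, 36, 37, 39, 40, 41, 43, 44, 45, 47, 48, 49, 51, 52, 53, 55, 56, 57, 59}; there are 45 of them.

45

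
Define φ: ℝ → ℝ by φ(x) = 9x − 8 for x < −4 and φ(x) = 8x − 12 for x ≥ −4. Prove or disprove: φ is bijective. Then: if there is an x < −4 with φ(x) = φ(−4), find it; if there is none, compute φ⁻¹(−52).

-44/9

Both pieces are strictly increasing (slopes 9 and 8), so each is injective on its own interval.
The left piece maps (−∞, −4) onto (−∞, −44); the right piece maps [−4, ∞) onto [−44, ∞).
Since −44 = −44, the images partition ℝ: φ is injective and surjective, hence bijective.
Because the two images are disjoint, no x < −4 has φ(x) = φ(−4), so we compute φ⁻¹(−52): −52 lies in (−∞, −44), so solve 9x − 8 = −52: x = (−52 + 8)/9 = −44/9.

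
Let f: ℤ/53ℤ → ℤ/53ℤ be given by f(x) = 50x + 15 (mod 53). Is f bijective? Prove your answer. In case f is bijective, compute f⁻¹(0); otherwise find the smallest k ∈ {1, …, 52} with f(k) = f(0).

5

By definition, injectivity means: for all u, v in the domain, f(u) = f(v) implies u = v.
Suppose f(u) = f(v) in ℤ/53ℤ. Then 50u + 15 ≡ 50v + 15 (mod 53), hence 50(u − v) ≡ 0 (mod 53).
Since gcd(50, 53) = 1, 50 is invertible modulo 53, so u − v ≡ 0 (mod 53), i.e. u = v.
We now compute 50⁻¹ mod 53 explicitly. Euclid's algorithm: 53 = 1·50 + 3, 50 = 16·3 + 2, 3 = 1·2 + 1; back-substituting gives 1 = 35·50 − 33·53, so 50⁻¹ ≡ 35 (mod 53).
For any y ∈ ℤ/53ℤ, x = 35(y − 15) mod 53 satisfies f(x) = 50·35(y − 15) + 15 ≡ y (since 50·35 ≡ 1 mod 53). So every y has a preimage.
Therefore f is bijective.
Since f is bijective, we find f⁻¹(0): we need 50x ≡ 0 − 15 ≡ 38 (mod 53). Using 50⁻¹ = 35: x ≡ 35·38 = 1330 = 25·53 + 5, so x = 5.
Check: f(5) = 50·5 + 15 = 265 = 5·53 + 0 ≡ 0 (mod 53).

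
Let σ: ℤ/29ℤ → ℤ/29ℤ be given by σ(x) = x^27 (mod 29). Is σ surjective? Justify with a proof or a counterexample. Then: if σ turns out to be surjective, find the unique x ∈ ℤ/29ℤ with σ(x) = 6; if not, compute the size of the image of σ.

5

Since 29 is prime, the nonzero elements of ℤ/29ℤ form a cyclic group of order 28.
As gcd(27, 28) = 1, raising to the 27th power is a bijection on this group: if x_1^27 ≡ x_2^27 then (x_1x_2^{−1})^27 = 1, and the only element of order dividing gcd(27, 28) = 1 is 1, so x_1 = x_2.
With σ(0) = 0 this makes σ injective on all of ℤ/29ℤ, hence bijective (finite equal-size domain and codomain). In particular σ is surjective.
Since σ is surjective, we find the preimage of 6. The inverse of x ↦ x^27 on (ℤ/29ℤ)^× is x ↦ x^27, because 27·27 = 729 = 26·28 + 1 ≡ 1 (mod 28) and x^{28} = 1 for x ≠ 0 (Fermat). So σ⁻¹(6) = 6^27 mod 29.
Repeated squaring mod 29: 6^1 ≡ 6, 6^2 ≡ 6² = 36 ≡ 7, 6^4 ≡ 7² = 49 ≡ 20, 6^8 ≡ 20² = 400 ≡ 23, 6^16 ≡ 23² = 529 ≡ 7. Since 27 = 16 + 8 + 2 + 1, 6^27 ≡ 7·23·7·6: 7·23 = 161 ≡ 16, then 16·7 = 112 ≡ 25, then 25·6 = 150 ≡ 5. So 6^27 ≡ 5 (mod 29).
Hence σ⁻¹(6) = 5.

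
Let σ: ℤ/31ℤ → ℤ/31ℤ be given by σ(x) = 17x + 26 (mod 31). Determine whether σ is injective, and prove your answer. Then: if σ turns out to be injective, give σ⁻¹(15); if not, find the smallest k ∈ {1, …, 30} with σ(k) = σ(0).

If σ(u) = σ(v), then 17u ≡ 17v (mod 31). Because gcd(17, 31) = 1, we may cancel 17 to get u ≡ v (mod 31).
So σ is injective.
We now compute 17⁻¹ mod 31 explicitly. Euclid's algorithm: 31 = 1·17 + 14, 17 = 1·14 + 3, 14 = 4·3 + 2, 3 = 1·2 + 1; back-substituting gives 1 = 11·17 − 6·31, so 17⁻¹ ≡ 11 (mod 31).
Since σ is injective, we compute σ⁻¹(15): solve 17x + 26 ≡ 15 (mod 31), i.e. 17x ≡ 20 (mod 31).
Multiplying by 17⁻¹ = 11 gives x ≡ 11·20 = 220 = 7·31 + 3 ≡ 3 (mod 31).
Check: σ(3) = 17·3 + 26 = 77 = 2·31 + 15 ≡ 15 (mod 31).

3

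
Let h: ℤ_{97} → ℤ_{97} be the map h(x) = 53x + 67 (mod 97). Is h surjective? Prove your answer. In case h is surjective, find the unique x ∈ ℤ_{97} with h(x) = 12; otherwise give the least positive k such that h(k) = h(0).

74

Recall: surjectivity means every element of the codomain has a preimage under h.
Since gcd(53, 97) = 1, 53 is invertible modulo 97. Euclid's algorithm: 97 = 1·53 + 44, 53 = 1·44 + 9, 44 = 4·9 + 8, 9 = 1·8 + 1; back-substituting gives 1 = 11·53 − 6·97, so 53⁻¹ ≡ 11 (mod 97).
For any y ∈ ℤ_{97}, x = 11(y − 67) mod 97 satisfies h(x) = 53·11(y − 67) + 67 ≡ y (since 53·11 ≡ 1 mod 97). So every y has a preimage.
Hence h is surjective.
Since h is surjective, we find h⁻¹(12): we need 53x ≡ 12 − 67 ≡ 42 (mod 97). Using 53⁻¹ = 11: x ≡ 11·42 = 462 = 4·97 + 74, so x = 74.
Check: h(74) = 53·74 + 67 = 3989 = 41·97 + 12 ≡ 12 (mod 97).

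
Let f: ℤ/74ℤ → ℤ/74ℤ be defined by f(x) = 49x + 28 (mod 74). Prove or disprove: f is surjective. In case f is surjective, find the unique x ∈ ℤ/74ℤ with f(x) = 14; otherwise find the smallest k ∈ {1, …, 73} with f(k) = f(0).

By definition, surjectivity means every element of the codomain has a preimage under f.
Since gcd(49, 74) = 1, 49 is invertible modulo 74. Euclid's algorithm: 74 = 1·49 + 25, 49 = 1·25 + 24, 25 = 1·24 + 1; back-substituting gives 1 = 71·49 − 47·74, so 49⁻¹ ≡ 71 (mod 74).
For any y ∈ ℤ/74ℤ, x = 71(y − 28) mod 74 satisfies f(x) = 49·71(y − 28) + 28 ≡ y (since 49·71 ≡ 1 mod 74). So every y has a preimage.
So f is surjective.
Since f is surjective, we compute f⁻¹(14): solve 49x + 28 ≡ 14 (mod 74), i.e. 49x ≡ 60 (mod 74).
Multiplying by 49⁻¹ = 71 gives x ≡ 71·60 = 4260 = 57·74 + 42 ≡ 42 (mod 74).
Check: f(42) = 49·42 + 28 = 2086 = 28·74 + 14 ≡ 14 (mod 74).

42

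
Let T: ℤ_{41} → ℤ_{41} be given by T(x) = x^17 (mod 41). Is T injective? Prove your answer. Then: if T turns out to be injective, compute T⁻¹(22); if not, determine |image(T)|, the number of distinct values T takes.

Since 41 is prime, the nonzero elements of ℤ_{41} form a cyclic group of order 40.
As gcd(17, 40) = 1, raising to the 17th power is a bijection on this group: if a^17 ≡ b^17 then (ab^{−1})^17 = 1, and the only element of order dividing gcd(17, 40) = 1 is 1, so a = b.
With T(0) = 0 this makes T injective on all of ℤ_{41}, hence bijective (finite equal-size domain and codomain). In particular T is injective.
Since T is injective, we find the preimage of 22. The inverse of x ↦ x^17 on (ℤ_{41})^× is x ↦ x^33, because 17·33 = 561 = 14·40 + 1 ≡ 1 (mod 40) and x^{40} = 1 for x ≠ 0 (Fermat). So T⁻¹(22) = 22^33 mod 41.
Repeated squaring mod 41: 22^1 ≡ 22, 22^2 ≡ 22² = 484 ≡ 33, 22^4 ≡ 33² = 1089 ≡ 23, 22^8 ≡ 23² = 529 ≡ 37, 22^16 ≡ 37² = 1369 ≡ 16, 22^32 ≡ 16² = 256 ≡ 10. Since 33 = 32 + 1, 22^33 ≡ 10·22: 10·22 = 220 ≡ 15. So 22^33 ≡ 15 (mod 41).
Hence T⁻¹(22) = 15.

15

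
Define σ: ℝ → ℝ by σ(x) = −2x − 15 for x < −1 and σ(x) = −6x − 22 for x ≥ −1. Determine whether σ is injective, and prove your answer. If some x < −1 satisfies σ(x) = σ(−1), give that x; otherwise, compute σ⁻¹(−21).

Both pieces are strictly decreasing (slopes −2 and −6), so each is injective on its own interval.
The left piece maps (−∞, −1) onto (−13, ∞); the right piece maps [−1, ∞) onto (−∞, −16].
These images are disjoint, so no value is attained by both pieces. Therefore σ is injective.
Because the two images are disjoint, no x < −1 has σ(x) = σ(−1), so we compute σ⁻¹(−21): −21 lies in (−∞, −16], so solve −6x − 22 = −21: x = (−21 + 22)/(−6) = −1/6.

-1/6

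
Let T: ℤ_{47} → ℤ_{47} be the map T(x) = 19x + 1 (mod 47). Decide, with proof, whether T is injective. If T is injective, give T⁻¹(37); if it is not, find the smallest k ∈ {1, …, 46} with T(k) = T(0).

Suppose T(a) = T(b) in ℤ_{47}. Then 19a + 1 ≡ 19b + 1 (mod 47), so 19(a − b) ≡ 0 (mod 47).
Since gcd(19, 47) = 1, 19 is invertible modulo 47, hence a − b ≡ 0 (mod 47), i.e. a = b.
Hence T is injective.
We now compute 19⁻¹ mod 47 explicitly. Euclid's algorithm: 47 = 2·19 + 9, 19 = 2·9 + 1; back-substituting gives 1 = 5·19 − 2·47, so 19⁻¹ ≡ 5 (mod 47).
Since T is injective, we compute T⁻¹(37): solve 19x + 1 ≡ 37 (mod 47), i.e. 19x ≡ 36 (mod 47).
Multiplying by 19⁻¹ = 5 gives x ≡ 5·36 = 180 = 3·47 + 39 ≡ 39 (mod 47).
Check: T(39) = 19·39 + 1 = 742 = 15·47 + 37 ≡ 37 (mod 47).

39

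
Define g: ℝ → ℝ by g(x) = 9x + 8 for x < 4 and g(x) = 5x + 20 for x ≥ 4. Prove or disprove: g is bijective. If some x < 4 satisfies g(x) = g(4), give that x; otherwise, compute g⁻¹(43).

32/9

Both pieces are strictly increasing (slopes 9 and 5), so each is injective on its own interval.
The left piece maps (−∞, 4) onto (−∞, 44); the right piece maps [4, ∞) onto [40, ∞).
These images overlap. In particular g(4) = 40 (right piece), and solving 9x + 8 = 40 on the left piece gives x = 32/9 < 4.
So g(32/9) = g(4) with 32/9 ≠ 4, and g is not injective, hence not bijective. This x = 32/9 is the requested value below 4.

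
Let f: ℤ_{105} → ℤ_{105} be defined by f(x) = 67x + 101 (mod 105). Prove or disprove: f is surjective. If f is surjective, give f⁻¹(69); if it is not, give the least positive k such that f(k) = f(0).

34

Since gcd(67, 105) = 1, 67 is invertible modulo 105. Euclid's algorithm: 105 = 1·67 + 38, 67 = 1·38 + 29, 38 = 1·29 + 9, 29 = 3·9 + 2, 9 = 4·2 + 1; back-substituting gives 1 = 58·67 − 37·105, so 67⁻¹ ≡ 58 (mod 105).
For any y ∈ ℤ_{105}, x = 58(y − 101) mod 105 satisfies f(x) = 67·58(y − 101) + 101 ≡ y (since 67·58 ≡ 1 mod 105). So every y has a preimage.
Therefore f is surjective.
Since f is surjective, we compute f⁻¹(69): solve 67x + 101 ≡ 69 (mod 105), i.e. 67x ≡ 73 (mod 105).
Multiplying by 67⁻¹ = 58 gives x ≡ 58·73 = 4234 = 40·105 + 34 ≡ 34 (mod 105).
Check: f(34) = 67·34 + 101 = 2379 = 22·105 + 69 ≡ 69 (mod 105).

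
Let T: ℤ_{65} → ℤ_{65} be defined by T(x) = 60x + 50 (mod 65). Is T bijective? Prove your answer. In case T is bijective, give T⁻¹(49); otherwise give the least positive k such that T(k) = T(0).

We have gcd(60, 65) = 5 > 1. Taking a = 0 and b = 13: T(0) = 50 and T(13) = 60·13 + 50 = 830 ≡ 50 (mod 65).
So T(0) = T(13) while 0 ≠ 13, hence T is not injective, hence not bijective.
Since T is not bijective, we find the least positive k with T(k) = T(0): this means 60k ≡ 0 (mod 65), i.e. 65 ∣ 60k. Since gcd(60, 65) = 5, dividing through by 5 this holds exactly when 13 ∣ 12k, and as gcd(12, 13) = 1, exactly when 13 ∣ k.
The smallest positive such k is 13.

13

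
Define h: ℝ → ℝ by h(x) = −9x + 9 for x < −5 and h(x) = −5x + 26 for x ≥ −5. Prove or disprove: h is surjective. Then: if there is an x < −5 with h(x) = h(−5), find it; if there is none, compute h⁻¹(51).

Both pieces are strictly decreasing (slopes −9 and −5), so each is injective on its own interval.
The left piece maps (−∞, −5) onto (54, ∞); the right piece maps [−5, ∞) onto (−∞, 51].
The union (54, ∞) ∪ (−∞, 51] omits the interval between 54 and 51; in particular 54 has no preimage. So h is not surjective.
Because the two images are disjoint, no x < −5 has h(x) = h(−5), so we compute h⁻¹(51): 51 lies in (−∞, 51], so solve −5x + 26 = 51: x = (51 − 26)/(−5) = −5.

-5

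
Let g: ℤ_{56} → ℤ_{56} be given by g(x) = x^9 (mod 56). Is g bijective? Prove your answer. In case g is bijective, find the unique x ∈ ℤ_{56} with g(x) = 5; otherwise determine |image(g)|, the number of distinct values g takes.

15

g(2): Repeated squaring mod 56: 2^1 ≡ 2, 2^2 ≡ 2² = 4, 2^4 ≡ 4² = 16, 2^8 ≡ 16² = 256 ≡ 32. Since 9 = 8 + 1, 2^9 ≡ 32·2: 32·2 = 64 ≡ 8. So 2^9 ≡ 8 (mod 56).
g(4): Repeated squaring mod 56: 4^1 ≡ 4, 4^2 ≡ 4² = 16, 4^4 ≡ 16² = 256 ≡ 32, 4^8 ≡ 32² = 1024 ≡ 16. Since 9 = 8 + 1, 4^9 ≡ 16·4: 16·4 = 64 ≡ 8. So 4^9 ≡ 8 (mod 56).
So g(2) = g(4) = 8 while 2 ≠ 4, hence g is not injective, hence not bijective.
Since g is not bijective, we determine |image(g)|. Computing x^9 mod 56 for each x (by repeated squaring, reducing mod 56 at every step), the values g(0), g(1), …, g(55) are: 0, 1, 8, 27, 8, 13, 48, 7, 8, 1, 48, 43, 48, 13, 0, 15, 8, 41, 8, 27, 48, 21, 8, 15, 48, 1, 48, 27, 0, 29, 8, 55, 8, 41, 48, 35, 8, 29, 48, 15, 48, 41, 0, 43, 8, 13, 8, 55, 48, 49, 8, 43, 48, 29, 48, 55.
The distinct values are {0, 1, 7, 8, 13, 15, 21, 27, 29, 35, 41, 43, 48, 49, 55}; there are 15 of them.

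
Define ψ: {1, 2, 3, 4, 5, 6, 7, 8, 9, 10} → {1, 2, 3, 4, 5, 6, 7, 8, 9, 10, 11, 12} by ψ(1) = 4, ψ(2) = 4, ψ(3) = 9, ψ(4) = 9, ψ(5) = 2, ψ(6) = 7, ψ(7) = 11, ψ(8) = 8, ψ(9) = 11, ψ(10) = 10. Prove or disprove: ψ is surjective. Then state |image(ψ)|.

No element maps to 1, so ψ is not surjective.
The image of ψ is {2, 4, 7, 8, 9, 10, 11}, which has 7 elements.

7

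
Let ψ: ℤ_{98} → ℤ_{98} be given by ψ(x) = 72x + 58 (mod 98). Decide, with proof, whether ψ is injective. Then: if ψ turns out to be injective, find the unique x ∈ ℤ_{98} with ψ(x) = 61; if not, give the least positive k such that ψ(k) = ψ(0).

We have gcd(72, 98) = 2 > 1. Taking a = 0 and b = 49: ψ(0) = 58 and ψ(49) = 72·49 + 58 = 3586 ≡ 58 (mod 98).
So ψ(0) = ψ(49) while 0 ≠ 49, so ψ is not injective.
Since ψ is not injective, we find the least positive k with ψ(k) = ψ(0): this means 72k ≡ 0 (mod 98), i.e. 98 ∣ 72k. Since gcd(72, 98) = 2, dividing through by 2 this holds exactly when 49 ∣ 36k, and as gcd(36, 49) = 1, exactly when 49 ∣ k.
The smallest positive such k is 49.

49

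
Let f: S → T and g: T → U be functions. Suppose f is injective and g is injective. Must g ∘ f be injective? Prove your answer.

injective

Suppose (g ∘ f)(a) = (g ∘ f)(b), i.e. g(f(a)) = g(f(b)).
Since g is injective, f(a) = f(b). Since f is injective, a = b. Therefore g ∘ f is injective.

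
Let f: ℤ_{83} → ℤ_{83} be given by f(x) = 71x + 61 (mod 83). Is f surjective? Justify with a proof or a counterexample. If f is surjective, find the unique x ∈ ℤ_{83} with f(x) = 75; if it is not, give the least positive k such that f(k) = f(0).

Since gcd(71, 83) = 1, 71 is invertible modulo 83. Euclid's algorithm: 83 = 1·71 + 12, 71 = 5·12 + 11, 12 = 1·11 + 1; back-substituting gives 1 = 76·71 − 65·83, so 71⁻¹ ≡ 76 (mod 83).
For any y ∈ ℤ_{83}, x = 76(y − 61) mod 83 satisfies f(x) = 71·76(y − 61) + 61 ≡ y (since 71·76 ≡ 1 mod 83). So every y has a preimage.
Hence f is surjective.
Since f is surjective, we find f⁻¹(75): we need 71x ≡ 75 − 61 ≡ 14 (mod 83). Using 71⁻¹ = 76: x ≡ 76·14 = 1064 = 12·83 + 68, so x = 68.
Check: f(68) = 71·68 + 61 = 4889 = 58·83 + 75 ≡ 75 (mod 83).

68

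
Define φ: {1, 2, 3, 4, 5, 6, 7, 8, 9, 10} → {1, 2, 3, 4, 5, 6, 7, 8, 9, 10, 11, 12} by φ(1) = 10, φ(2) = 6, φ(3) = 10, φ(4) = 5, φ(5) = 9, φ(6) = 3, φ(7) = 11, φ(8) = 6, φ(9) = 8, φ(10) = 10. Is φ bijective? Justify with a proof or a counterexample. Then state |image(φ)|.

φ(1) = 10 = φ(3) with 1 ≠ 3, so φ is not injective, hence not bijective.
The image of φ is {3, 5, 6, 8, 9, 10, 11}, which has 7 elements.

7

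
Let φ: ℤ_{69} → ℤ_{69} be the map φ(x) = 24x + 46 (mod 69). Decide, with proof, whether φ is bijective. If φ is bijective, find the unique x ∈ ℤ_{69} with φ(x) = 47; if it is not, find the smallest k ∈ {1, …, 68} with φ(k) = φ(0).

We have gcd(24, 69) = 3 > 1. Taking u = 0 and v = 23: φ(0) = 46 and φ(23) = 24·23 + 46 = 598 ≡ 46 (mod 69).
So φ(0) = φ(23) while 0 ≠ 23, hence φ is not injective, hence not bijective.
Since φ is not bijective, we find the least positive k with φ(k) = φ(0): this means 24k ≡ 0 (mod 69), i.e. 69 ∣ 24k. Since gcd(24, 69) = 3, dividing through by 3 this holds exactly when 23 ∣ 8k, and as gcd(8, 23) = 1, exactly when 23 ∣ k.
The smallest positive such k is 23.

23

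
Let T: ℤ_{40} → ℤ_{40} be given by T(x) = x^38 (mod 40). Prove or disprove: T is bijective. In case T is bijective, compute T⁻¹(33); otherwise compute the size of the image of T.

T(4): Repeated squaring mod 40: 4^1 ≡ 4, 4^2 ≡ 4² = 16, 4^4 ≡ 16² = 256 ≡ 16, 4^8 ≡ 16² = 256 ≡ 16, 4^16 ≡ 16² = 256 ≡ 16, 4^32 ≡ 16² = 256 ≡ 16. Since 38 = 32 + 4 + 2, 4^38 ≡ 16·16·16: 16·16 = 256 ≡ 16, then 16·16 = 256 ≡ 16. So 4^38 ≡ 16 (mod 40).
T(6): Repeated squaring mod 40: 6^1 ≡ 6, 6^2 ≡ 6² = 36, 6^4 ≡ 36² = 1296 ≡ 16, 6^8 ≡ 16² = 256 ≡ 16, 6^16 ≡ 16² = 256 ≡ 16, 6^32 ≡ 16² = 256 ≡ 16. Since 38 = 32 + 4 + 2, 6^38 ≡ 16·16·36: 16·16 = 256 ≡ 16, then 16·36 = 576 ≡ 16. So 6^38 ≡ 16 (mod 40).
So T(4) = T(6) = 16 while 4 ≠ 6, so T is not injective, hence not bijective.
Since T is not bijective, we determine |image(T)|. Computing x^38 mod 40 for each x (by repeated squaring, reducing mod 40 at every step), the values T(0), T(1), …, T(39) are: 0, 1, 24, 9, 16, 25, 16, 9, 24, 1, 0, 1, 24, 9, 16, 25, 16, 9, 24, 1, 0, 1, 24, 9, 16, 25, 16, 9, 24, 1, 0, 1, 24, 9, 16, 25, 16, 9, 24, 1.
The distinct values are {0, 1, 9, 16, 24, 25}; there are 6 of them.

6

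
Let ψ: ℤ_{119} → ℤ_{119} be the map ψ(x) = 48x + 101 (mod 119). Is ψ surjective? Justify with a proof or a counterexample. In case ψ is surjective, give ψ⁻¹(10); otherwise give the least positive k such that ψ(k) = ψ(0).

Recall: surjectivity means every element of the codomain has a preimage under ψ.
Since gcd(48, 119) = 1, 48 is invertible modulo 119. Euclid's algorithm: 119 = 2·48 + 23, 48 = 2·23 + 2, 23 = 11·2 + 1; back-substituting gives 1 = 62·48 − 25·119, so 48⁻¹ ≡ 62 (mod 119).
For any y ∈ ℤ_{119}, x = 62(y − 101) mod 119 satisfies ψ(x) = 48·62(y − 101) + 101 ≡ y (since 48·62 ≡ 1 mod 119). So every y has a preimage.
Thus ψ is surjective.
Since ψ is surjective, we find ψ⁻¹(10): we need 48x ≡ 10 − 101 ≡ 28 (mod 119). Using 48⁻¹ = 62: x ≡ 62·28 = 1736 = 14·119 + 70, so x = 70.
Check: ψ(70) = 48·70 + 101 = 3461 = 29·119 + 10 ≡ 10 (mod 119).

70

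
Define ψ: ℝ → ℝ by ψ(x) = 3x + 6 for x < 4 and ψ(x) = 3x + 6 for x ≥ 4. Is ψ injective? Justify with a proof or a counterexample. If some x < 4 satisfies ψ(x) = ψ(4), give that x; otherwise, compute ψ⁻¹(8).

2/3

Both pieces are strictly increasing (slopes 3 and 3), so each is injective on its own interval.
The left piece maps (−∞, 4) onto (−∞, 18); the right piece maps [4, ∞) onto [18, ∞).
These images are disjoint, so no value is attained by both pieces. Therefore ψ is injective.
Because the two images are disjoint, no x < 4 has ψ(x) = ψ(4), so we compute ψ⁻¹(8): 8 lies in (−∞, 18), so solve 3x + 6 = 8: x = (8 − 6)/3 = 2/3.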